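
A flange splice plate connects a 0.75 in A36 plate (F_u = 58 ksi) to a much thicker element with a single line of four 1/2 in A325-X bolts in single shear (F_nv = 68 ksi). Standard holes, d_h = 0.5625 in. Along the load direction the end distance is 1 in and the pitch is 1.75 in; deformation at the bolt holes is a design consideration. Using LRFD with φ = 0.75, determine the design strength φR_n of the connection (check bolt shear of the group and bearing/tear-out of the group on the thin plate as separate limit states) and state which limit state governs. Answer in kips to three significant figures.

Bolt shear: A_b = π·0.5²/4 = 0.1963 in²; R_n = 68 × 0.1963 × 4 × 1 = 53.41 kips → 0.75 × 53.41 = 40.1 kips.
Bearing (1.2 l_c t F_u ≤ 2.4 d t F_u): upper limit = 2.4·0.5·0.75·58 = 52.2 kips.
  Edge l_c = 1 − 0.5625/2 = 0.7188 → r_n = 37.52 kips; interior l_c = 1.75 − 0.5625 = 1.188 → r_n = 52.2 kips.
  R_n,bearing = 1·37.52 + 3·52.2 = 194.1 kips → 0.75 × 194.1 = 146 kips.
Bolt shear governs: 40.1 kips.

40.1 kips (bolt shear governs)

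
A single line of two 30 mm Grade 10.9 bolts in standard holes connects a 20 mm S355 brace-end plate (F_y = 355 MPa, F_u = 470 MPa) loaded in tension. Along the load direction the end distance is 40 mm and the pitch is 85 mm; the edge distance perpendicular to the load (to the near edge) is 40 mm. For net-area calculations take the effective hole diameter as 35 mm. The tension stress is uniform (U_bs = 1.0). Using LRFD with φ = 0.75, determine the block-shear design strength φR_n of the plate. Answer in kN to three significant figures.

465 kN

Shear plane L_v = 40 + 1·85 = 125 mm; A_gv = 125 × 20 = 2500 mm².
A_nv = (125 − 1.5·35) × 20 = 1450 mm².
A_nt = (40 − 0.5·35) × 20 = 450 mm².
0.6 F_u A_nv = 408.9 kN; 0.6 F_y A_gv = 532.5 kN → shear rupture governs the shear term.
R_n = 408.9 + 1.0 × 470 × 450 / 1000 = 620.4 kN.
Design strength φR_n = 0.75 × 620.4 = 465 kN.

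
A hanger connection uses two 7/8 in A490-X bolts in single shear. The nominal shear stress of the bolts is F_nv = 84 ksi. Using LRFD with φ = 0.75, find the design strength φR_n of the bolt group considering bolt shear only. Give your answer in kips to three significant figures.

75.8 kips

A_b = π × 0.875² / 4 = 0.6013 in².
R_n = F_nv · A_b · n · n_s = 84 × 0.6013 × 2 × 1 = 101 kips.
Design strength φR_n = 0.75 × 101 = 75.8 kips.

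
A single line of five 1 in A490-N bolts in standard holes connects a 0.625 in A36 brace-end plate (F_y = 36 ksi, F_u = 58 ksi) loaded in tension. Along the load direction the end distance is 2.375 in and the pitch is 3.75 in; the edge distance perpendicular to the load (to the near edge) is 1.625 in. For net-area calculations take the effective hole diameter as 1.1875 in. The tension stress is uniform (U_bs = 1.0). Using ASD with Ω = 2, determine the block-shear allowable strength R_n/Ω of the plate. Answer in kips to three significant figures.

136 kips

Shear plane L_v = 2.375 + 4·3.75 = 17.38 in; A_gv = 17.38 × 0.625 = 10.86 in².
A_nv = (17.38 − 4.5·1.1875) × 0.625 = 7.52 in².
A_nt = (1.625 − 0.5·1.1875) × 0.625 = 0.6445 in².
0.6 F_u A_nv = 261.7 kips; 0.6 F_y A_gv = 234.6 kips → shear yielding governs the shear term.
R_n = 234.6 + 1.0 × 58 × 0.6445 = 271.9 kips.
Allowable strength R_n/Ω = 271.9 / 2 = 136 kips.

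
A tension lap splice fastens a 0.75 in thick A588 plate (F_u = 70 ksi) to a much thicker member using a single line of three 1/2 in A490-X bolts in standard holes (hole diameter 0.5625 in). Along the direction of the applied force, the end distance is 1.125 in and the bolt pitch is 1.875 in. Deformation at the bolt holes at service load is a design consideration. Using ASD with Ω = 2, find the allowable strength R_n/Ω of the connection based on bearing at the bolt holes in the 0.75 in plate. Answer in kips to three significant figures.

89.6 kips

Per bolt r_n = 1.2 l_c t F_u ≤ 2.4 d t F_u; upper limit = 2.4 × 0.5 × 0.75 × 70 = 63 kips.
Edge bolt: l_c = 1.125 − 0.5625/2 = 0.8438 in → 1.2 × 0.8438 × 0.75 × 70 = 53.16 → r_n = 53.16 kips.
Interior bolts: l_c = 1.875 − 0.5625 = 1.312 in → 1.2 × 1.312 × 0.75 × 70 = 82.69 → r_n = 63 kips.
R_n = 1 × 53.16 + 2 × 63 = 179.2 kips.
Allowable strength R_n/Ω = 179.2 / 2 = 89.6 kips.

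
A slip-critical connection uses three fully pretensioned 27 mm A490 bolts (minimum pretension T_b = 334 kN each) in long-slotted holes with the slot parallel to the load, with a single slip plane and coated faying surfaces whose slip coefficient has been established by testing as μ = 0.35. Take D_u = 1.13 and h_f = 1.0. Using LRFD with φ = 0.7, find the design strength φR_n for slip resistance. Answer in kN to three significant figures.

R_n = μ · D_u · h_f · T_b · n_s · n_b = 0.35 × 1.13 × 1.0 × 334 × 1 × 3 = 396.3 kN.
Design strength φR_n = 0.7 × 396.3 = 277 kN.

277 kN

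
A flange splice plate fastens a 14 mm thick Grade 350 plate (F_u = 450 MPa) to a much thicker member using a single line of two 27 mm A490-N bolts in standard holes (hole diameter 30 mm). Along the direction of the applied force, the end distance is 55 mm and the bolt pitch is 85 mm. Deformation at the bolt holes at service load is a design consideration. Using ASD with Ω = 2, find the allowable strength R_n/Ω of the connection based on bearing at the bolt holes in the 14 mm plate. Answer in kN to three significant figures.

355 kN

Per bolt r_n = 1.2 l_c t F_u ≤ 2.4 d t F_u; upper limit = 2.4 × 27 × 14 × 450 / 1000 = 408.2 kN.
Edge bolt: l_c = 55 − 30/2 = 40 mm → 1.2 × 40 × 14 × 450 / 1000 = 302.4 → r_n = 302.4 kN.
Interior bolts: l_c = 85 − 30 = 55 mm → 1.2 × 55 × 14 × 450 / 1000 = 415.8 → r_n = 408.2 kN.
R_n = 1 × 302.4 + 1 × 408.2 = 710.6 kN.
Allowable strength R_n/Ω = 710.6 / 2 = 355 kN.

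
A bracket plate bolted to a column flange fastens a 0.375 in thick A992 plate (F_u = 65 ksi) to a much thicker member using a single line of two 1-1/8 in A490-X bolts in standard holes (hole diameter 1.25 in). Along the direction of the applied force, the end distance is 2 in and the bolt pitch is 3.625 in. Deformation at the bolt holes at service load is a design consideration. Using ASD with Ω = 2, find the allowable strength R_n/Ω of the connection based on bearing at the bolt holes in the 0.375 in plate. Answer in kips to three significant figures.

Per bolt r_n = 1.2 l_c t F_u ≤ 2.4 d t F_u; upper limit = 2.4 × 1.125 × 0.375 × 65 = 65.81 kips.
Edge bolt: l_c = 2 − 1.25/2 = 1.375 in → 1.2 × 1.375 × 0.375 × 65 = 40.22 → r_n = 40.22 kips.
Interior bolts: l_c = 3.625 − 1.25 = 2.375 in → 1.2 × 2.375 × 0.375 × 65 = 69.47 → r_n = 65.81 kips.
R_n = 1 × 40.22 + 1 × 65.81 = 106 kips.
Allowable strength R_n/Ω = 106 / 2 = 53 kips.

53 kips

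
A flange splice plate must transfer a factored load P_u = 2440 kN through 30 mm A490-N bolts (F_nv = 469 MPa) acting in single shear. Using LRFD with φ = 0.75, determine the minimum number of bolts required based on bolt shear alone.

A_b = π·30²/4 = 706.9 mm².
Per-bolt design strength φR_n = 0.75 × 469 × 706.9 × 1 / 1000 = 248.6 kN.
n ≥ 2440 / 248.6 = 9.813 → use 10 bolts.

10 bolts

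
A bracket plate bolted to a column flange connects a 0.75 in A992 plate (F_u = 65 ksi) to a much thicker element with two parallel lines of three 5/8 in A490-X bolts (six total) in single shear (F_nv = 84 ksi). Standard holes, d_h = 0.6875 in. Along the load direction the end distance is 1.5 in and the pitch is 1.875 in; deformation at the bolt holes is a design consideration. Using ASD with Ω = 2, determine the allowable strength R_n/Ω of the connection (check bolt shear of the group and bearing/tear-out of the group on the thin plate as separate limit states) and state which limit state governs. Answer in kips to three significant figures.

Bolt shear: A_b = π·0.625²/4 = 0.3068 in²; R_n = 84 × 0.3068 × 6 × 1 = 154.6 kips → 154.6 / 2 = 77.3 kips.
Bearing (1.2 l_c t F_u ≤ 2.4 d t F_u): upper limit = 2.4·0.625·0.75·65 = 73.12 kips.
  Edge l_c = 1.5 − 0.6875/2 = 1.156 → r_n = 67.64 kips; interior l_c = 1.875 − 0.6875 = 1.188 → r_n = 69.47 kips.
  R_n,bearing = 2·67.64 + 4·69.47 = 413.2 kips → 413.2 / 2 = 207 kips.
Bolt shear governs: 77.3 kips.

77.3 kips (bolt shear governs)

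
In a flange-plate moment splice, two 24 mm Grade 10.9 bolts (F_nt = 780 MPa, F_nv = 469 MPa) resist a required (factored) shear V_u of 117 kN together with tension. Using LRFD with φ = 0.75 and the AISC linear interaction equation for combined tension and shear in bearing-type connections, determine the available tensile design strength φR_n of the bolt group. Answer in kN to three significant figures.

493 kN

A_b = π·24²/4 = 452.4 mm²; f_rv = 117 × 1000 / (2 × 452.4) = 129.3 MPa.
F'_nt = 1.3 F_nt − (F_nt / φF_nv) f_rv = 1.3·780 − (780/(0.75·469))·129.3 = 727.2 MPa, capped at F_nt → F'_nt = 727.2 MPa.
R_n = F'_nt · A_b · n = 727.2 × 452.4 × 2 / 1000 = 658 kN.
Design strength φR_n = 0.75 × 658 = 493 kN.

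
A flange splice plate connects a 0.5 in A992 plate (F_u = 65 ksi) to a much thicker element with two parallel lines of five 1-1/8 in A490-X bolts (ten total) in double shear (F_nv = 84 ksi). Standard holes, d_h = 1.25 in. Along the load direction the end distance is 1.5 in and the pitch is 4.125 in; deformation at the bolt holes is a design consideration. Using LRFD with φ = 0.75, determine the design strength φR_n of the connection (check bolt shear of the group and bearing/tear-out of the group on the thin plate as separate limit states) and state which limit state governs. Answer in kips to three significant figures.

Bolt shear: A_b = π·1.125²/4 = 0.994 in²; R_n = 84 × 0.994 × 10 × 2 = 1670 kips → 0.75 × 1670 = 1250 kips.
Bearing (1.2 l_c t F_u ≤ 2.4 d t F_u): upper limit = 2.4·1.125·0.5·65 = 87.75 kips.
  Edge l_c = 1.5 − 1.25/2 = 0.875 → r_n = 34.12 kips; interior l_c = 4.125 − 1.25 = 2.875 → r_n = 87.75 kips.
  R_n,bearing = 2·34.12 + 8·87.75 = 770.2 kips → 0.75 × 770.2 = 578 kips.
Bearing governs: 578 kips.

578 kips (bearing governs)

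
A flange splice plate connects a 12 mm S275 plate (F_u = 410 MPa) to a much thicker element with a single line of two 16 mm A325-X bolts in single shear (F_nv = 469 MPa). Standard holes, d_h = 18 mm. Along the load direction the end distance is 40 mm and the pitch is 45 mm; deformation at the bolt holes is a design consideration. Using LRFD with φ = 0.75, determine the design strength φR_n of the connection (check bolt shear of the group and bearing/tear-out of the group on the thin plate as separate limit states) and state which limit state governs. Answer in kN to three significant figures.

141 kN (bolt shear governs)

Bolt shear: A_b = π·16²/4 = 201.1 mm²; R_n = 469 × 201.1 × 2 × 1 / 1000 = 188.6 kN → 0.75 × 188.6 = 141 kN.
Bearing (1.2 l_c t F_u ≤ 2.4 d t F_u): upper limit = 2.4·16·12·410 / 1000 = 188.9 kN.
  Edge l_c = 40 − 18/2 = 31 → r_n = 183 kN; interior l_c = 45 − 18 = 27 → r_n = 159.4 kN.
  R_n,bearing = 1·183 + 1·159.4 = 342.4 kN → 0.75 × 342.4 = 257 kN.
Bolt shear governs: 141 kN.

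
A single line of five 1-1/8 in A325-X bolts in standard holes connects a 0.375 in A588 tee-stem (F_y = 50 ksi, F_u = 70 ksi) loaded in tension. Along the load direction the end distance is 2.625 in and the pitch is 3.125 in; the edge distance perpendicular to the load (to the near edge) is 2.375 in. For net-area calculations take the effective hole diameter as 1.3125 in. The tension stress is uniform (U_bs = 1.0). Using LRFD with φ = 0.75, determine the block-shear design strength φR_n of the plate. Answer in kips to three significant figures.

143 kips

Shear plane L_v = 2.625 + 4·3.125 = 15.12 in; A_gv = 15.12 × 0.375 = 5.672 in².
A_nv = (15.12 − 4.5·1.3125) × 0.375 = 3.457 in².
A_nt = (2.375 − 0.5·1.3125) × 0.375 = 0.6445 in².
0.6 F_u A_nv = 145.2 kips; 0.6 F_y A_gv = 170.2 kips → shear rupture governs the shear term.
R_n = 145.2 + 1.0 × 70 × 0.6445 = 190.3 kips.
Design strength φR_n = 0.75 × 190.3 = 143 kips.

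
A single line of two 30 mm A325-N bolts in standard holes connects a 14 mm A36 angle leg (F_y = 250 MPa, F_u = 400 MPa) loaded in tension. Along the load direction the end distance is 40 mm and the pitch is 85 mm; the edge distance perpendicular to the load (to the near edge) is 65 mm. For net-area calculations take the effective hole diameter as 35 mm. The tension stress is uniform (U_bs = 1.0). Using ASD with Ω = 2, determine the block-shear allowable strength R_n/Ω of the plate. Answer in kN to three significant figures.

Shear plane L_v = 40 + 1·85 = 125 mm; A_gv = 125 × 14 = 1750 mm².
A_nv = (125 − 1.5·35) × 14 = 1015 mm².
A_nt = (65 − 0.5·35) × 14 = 665 mm².
0.6 F_u A_nv = 243.6 kN; 0.6 F_y A_gv = 262.5 kN → shear rupture governs the shear term.
R_n = 243.6 + 1.0 × 400 × 665 / 1000 = 509.6 kN.
Allowable strength R_n/Ω = 509.6 / 2 = 255 kN.

255 kN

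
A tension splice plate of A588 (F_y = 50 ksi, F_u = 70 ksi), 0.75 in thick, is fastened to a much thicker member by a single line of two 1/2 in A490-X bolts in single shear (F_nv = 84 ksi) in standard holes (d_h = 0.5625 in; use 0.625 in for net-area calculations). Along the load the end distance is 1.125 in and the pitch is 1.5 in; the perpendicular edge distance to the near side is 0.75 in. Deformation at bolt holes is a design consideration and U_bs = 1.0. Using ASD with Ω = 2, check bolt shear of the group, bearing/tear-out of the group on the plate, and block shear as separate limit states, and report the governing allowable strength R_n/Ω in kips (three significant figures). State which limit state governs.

Bolt shear: A_b = π·0.5²/4 = 0.1963 in²; R_n = 84 × 0.1963 × 2 × 1 = 32.99 kips → 32.99 / 2 = 16.5 kips.
Bearing: edge l_c = 0.8438, r_n = 53.16 kips; interior l_c = 0.9375, r_n = 59.06 kips; R_n = 53.16 + 1·59.06 = 112.2 kips → 56.1 kips.
Block shear: A_gv = 1.969, A_nv = 1.266, A_nt = 0.3281 in²; R_n = min(0.6F_uA_nv, 0.6F_yA_gv) + U_bs·F_u·A_nt = 76.12 kips → 38.1 kips.
Bolt shear governs: 16.5 kips.

16.5 kips (bolt shear governs)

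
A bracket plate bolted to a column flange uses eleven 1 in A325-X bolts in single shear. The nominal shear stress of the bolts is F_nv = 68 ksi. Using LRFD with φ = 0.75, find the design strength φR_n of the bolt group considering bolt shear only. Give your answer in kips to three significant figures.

A_b = π × 1² / 4 = 0.7854 in².
R_n = F_nv · A_b · n · n_s = 68 × 0.7854 × 11 × 1 = 587.5 kips.
Design strength φR_n = 0.75 × 587.5 = 441 kips.

441 kips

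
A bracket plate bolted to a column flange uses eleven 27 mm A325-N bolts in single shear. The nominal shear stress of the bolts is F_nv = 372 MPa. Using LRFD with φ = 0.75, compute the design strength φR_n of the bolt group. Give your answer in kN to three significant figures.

1760 kN

A_b = π × 27² / 4 = 572.6 mm².
R_n = F_nv · A_b · n · n_s = 372 × 572.6 × 11 × 1 / 1000 = 2343 kN.
Design strength φR_n = 0.75 × 2343 = 1760 kN.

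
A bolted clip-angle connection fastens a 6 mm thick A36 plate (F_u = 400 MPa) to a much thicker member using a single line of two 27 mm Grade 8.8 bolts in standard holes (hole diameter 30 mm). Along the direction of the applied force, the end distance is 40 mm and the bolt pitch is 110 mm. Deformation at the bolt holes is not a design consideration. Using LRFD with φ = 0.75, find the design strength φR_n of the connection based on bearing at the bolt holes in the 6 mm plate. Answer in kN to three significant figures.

Per bolt r_n = 1.5 l_c t F_u ≤ 3.0 d t F_u; upper limit = 3.0 × 27 × 6 × 400 / 1000 = 194.4 kN.
Edge bolt: l_c = 40 − 30/2 = 25 mm → 1.5 × 25 × 6 × 400 / 1000 = 90 → r_n = 90 kN.
Interior bolts: l_c = 110 − 30 = 80 mm → 1.5 × 80 × 6 × 400 / 1000 = 288 → r_n = 194.4 kN.
R_n = 1 × 90 + 1 × 194.4 = 284.4 kN.
Design strength φR_n = 0.75 × 284.4 = 213 kN.

213 kN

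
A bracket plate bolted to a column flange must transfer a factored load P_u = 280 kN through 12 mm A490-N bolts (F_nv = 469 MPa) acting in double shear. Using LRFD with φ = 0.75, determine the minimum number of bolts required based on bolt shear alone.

A_b = π·12²/4 = 113.1 mm².
Per-bolt design strength φR_n = 0.75 × 469 × 113.1 × 2 / 1000 = 79.56 kN.
n ≥ 280 / 79.56 = 3.519 → use 4 bolts.

4 bolts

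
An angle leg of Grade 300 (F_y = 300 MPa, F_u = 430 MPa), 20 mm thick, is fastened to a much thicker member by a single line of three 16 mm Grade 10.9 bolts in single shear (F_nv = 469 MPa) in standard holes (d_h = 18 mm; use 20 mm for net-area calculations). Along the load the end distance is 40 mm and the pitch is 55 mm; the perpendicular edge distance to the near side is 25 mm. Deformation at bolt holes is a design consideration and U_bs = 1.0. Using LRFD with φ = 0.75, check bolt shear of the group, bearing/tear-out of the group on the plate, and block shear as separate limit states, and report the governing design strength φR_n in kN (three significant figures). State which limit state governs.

Bolt shear: A_b = π·16²/4 = 201.1 mm²; R_n = 469 × 201.1 × 3 × 1 / 1000 = 282.9 kN → 0.75 × 282.9 = 212 kN.
Bearing: edge l_c = 31, r_n = 319.9 kN; interior l_c = 37, r_n = 330.2 kN; R_n = 319.9 + 2·330.2 = 980.4 kN → 735 kN.
Block shear: A_gv = 3000, A_nv = 2000, A_nt = 300 mm²; R_n = min(0.6F_uA_nv, 0.6F_yA_gv) + U_bs·F_u·A_nt = 645 kN → 484 kN.
Bolt shear governs: 212 kN.

212 kN (bolt shear governs)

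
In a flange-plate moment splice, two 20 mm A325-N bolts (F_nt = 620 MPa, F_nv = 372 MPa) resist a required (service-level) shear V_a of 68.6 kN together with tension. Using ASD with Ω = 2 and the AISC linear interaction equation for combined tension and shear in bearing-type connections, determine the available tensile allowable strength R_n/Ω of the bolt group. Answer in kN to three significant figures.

139 kN

A_b = π·20²/4 = 314.2 mm²; f_rv = 68.6 × 1000 / (2 × 314.2) = 109.2 MPa.
F'_nt = 1.3 F_nt − (Ω F_nt / F_nv) f_rv = 1.3·620 − (2·620/372)·109.2 = 442.1 MPa, capped at F_nt → F'_nt = 442.1 MPa.
R_n = F'_nt · A_b · n = 442.1 × 314.2 × 2 / 1000 = 277.8 kN.
Allowable strength R_n/Ω = 277.8 / 2 = 139 kN.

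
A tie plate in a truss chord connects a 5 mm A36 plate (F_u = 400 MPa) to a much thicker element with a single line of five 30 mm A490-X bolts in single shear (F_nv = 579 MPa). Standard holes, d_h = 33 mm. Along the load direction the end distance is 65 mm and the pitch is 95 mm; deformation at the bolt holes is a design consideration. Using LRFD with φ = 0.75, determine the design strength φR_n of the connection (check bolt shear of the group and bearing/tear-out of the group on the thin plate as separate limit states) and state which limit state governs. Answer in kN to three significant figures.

519 kN (bearing governs)

Bolt shear: A_b = π·30²/4 = 706.9 mm²; R_n = 579 × 706.9 × 5 × 1 / 1000 = 2046 kN → 0.75 × 2046 = 1530 kN.
Bearing (1.2 l_c t F_u ≤ 2.4 d t F_u): upper limit = 2.4·30·5·400 / 1000 = 144 kN.
  Edge l_c = 65 − 33/2 = 48.5 → r_n = 116.4 kN; interior l_c = 95 − 33 = 62 → r_n = 144 kN.
  R_n,bearing = 1·116.4 + 4·144 = 692.4 kN → 0.75 × 692.4 = 519 kN.
Bearing governs: 519 kN.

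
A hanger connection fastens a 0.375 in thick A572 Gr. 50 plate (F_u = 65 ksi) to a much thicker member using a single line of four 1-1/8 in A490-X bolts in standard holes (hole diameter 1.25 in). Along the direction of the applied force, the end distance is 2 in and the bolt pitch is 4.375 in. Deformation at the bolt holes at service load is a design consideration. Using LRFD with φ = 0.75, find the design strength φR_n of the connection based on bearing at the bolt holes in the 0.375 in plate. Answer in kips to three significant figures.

Per bolt r_n = 1.2 l_c t F_u ≤ 2.4 d t F_u; upper limit = 2.4 × 1.125 × 0.375 × 65 = 65.81 kips.
Edge bolt: l_c = 2 − 1.25/2 = 1.375 in → 1.2 × 1.375 × 0.375 × 65 = 40.22 → r_n = 40.22 kips.
Interior bolts: l_c = 4.375 − 1.25 = 3.125 in → 1.2 × 3.125 × 0.375 × 65 = 91.41 → r_n = 65.81 kips.
R_n = 1 × 40.22 + 3 × 65.81 = 237.7 kips.
Design strength φR_n = 0.75 × 237.7 = 178 kips.

178 kips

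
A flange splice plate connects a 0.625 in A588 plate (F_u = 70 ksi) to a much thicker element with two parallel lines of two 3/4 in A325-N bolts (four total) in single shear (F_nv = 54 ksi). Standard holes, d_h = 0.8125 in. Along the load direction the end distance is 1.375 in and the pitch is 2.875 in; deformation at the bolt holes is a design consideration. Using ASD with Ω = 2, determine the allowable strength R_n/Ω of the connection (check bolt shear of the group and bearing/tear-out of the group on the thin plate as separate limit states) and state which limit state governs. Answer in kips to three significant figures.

Bolt shear: A_b = π·0.75²/4 = 0.4418 in²; R_n = 54 × 0.4418 × 4 × 1 = 95.43 kips → 95.43 / 2 = 47.7 kips.
Bearing (1.2 l_c t F_u ≤ 2.4 d t F_u): upper limit = 2.4·0.75·0.625·70 = 78.75 kips.
  Edge l_c = 1.375 − 0.8125/2 = 0.9688 → r_n = 50.86 kips; interior l_c = 2.875 − 0.8125 = 2.062 → r_n = 78.75 kips.
  R_n,bearing = 2·50.86 + 2·78.75 = 259.2 kips → 259.2 / 2 = 130 kips.
Bolt shear governs: 47.7 kips.

47.7 kips (bolt shear governs)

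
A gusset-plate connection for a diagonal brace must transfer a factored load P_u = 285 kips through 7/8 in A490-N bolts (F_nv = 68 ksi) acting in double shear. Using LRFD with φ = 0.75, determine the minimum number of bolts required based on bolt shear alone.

A_b = π·0.875²/4 = 0.6013 in².
Per-bolt design strength φR_n = 0.75 × 68 × 0.6013 × 2 = 61.33 kips.
n ≥ 285 / 61.33 = 4.647 → use 5 bolts.

5 bolts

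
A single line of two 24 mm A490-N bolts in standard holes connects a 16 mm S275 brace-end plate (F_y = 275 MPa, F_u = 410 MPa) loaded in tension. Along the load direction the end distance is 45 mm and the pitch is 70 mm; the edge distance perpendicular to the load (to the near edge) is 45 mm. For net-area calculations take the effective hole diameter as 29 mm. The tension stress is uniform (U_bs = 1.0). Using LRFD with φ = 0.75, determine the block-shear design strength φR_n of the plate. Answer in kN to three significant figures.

Shear plane L_v = 45 + 1·70 = 115 mm; A_gv = 115 × 16 = 1840 mm².
A_nv = (115 − 1.5·29) × 16 = 1144 mm².
A_nt = (45 − 0.5·29) × 16 = 488 mm².
0.6 F_u A_nv = 281.4 kN; 0.6 F_y A_gv = 303.6 kN → shear rupture governs the shear term.
R_n = 281.4 + 1.0 × 410 × 488 / 1000 = 481.5 kN.
Design strength φR_n = 0.75 × 481.5 = 361 kN.

361 kN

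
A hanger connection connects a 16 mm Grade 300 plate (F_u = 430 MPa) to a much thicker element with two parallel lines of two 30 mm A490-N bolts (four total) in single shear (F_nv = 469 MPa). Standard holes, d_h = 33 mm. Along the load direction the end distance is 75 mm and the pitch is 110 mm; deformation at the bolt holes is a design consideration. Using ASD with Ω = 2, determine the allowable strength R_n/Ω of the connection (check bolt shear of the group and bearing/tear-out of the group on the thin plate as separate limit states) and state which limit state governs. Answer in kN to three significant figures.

Bolt shear: A_b = π·30²/4 = 706.9 mm²; R_n = 469 × 706.9 × 4 × 1 / 1000 = 1326 kN → 1326 / 2 = 663 kN.
Bearing (1.2 l_c t F_u ≤ 2.4 d t F_u): upper limit = 2.4·30·16·430 / 1000 = 495.4 kN.
  Edge l_c = 75 − 33/2 = 58.5 → r_n = 483 kN; interior l_c = 110 − 33 = 77 → r_n = 495.4 kN.
  R_n,bearing = 2·483 + 2·495.4 = 1957 kN → 1957 / 2 = 978 kN.
Bolt shear governs: 663 kN.

663 kN (bolt shear governs)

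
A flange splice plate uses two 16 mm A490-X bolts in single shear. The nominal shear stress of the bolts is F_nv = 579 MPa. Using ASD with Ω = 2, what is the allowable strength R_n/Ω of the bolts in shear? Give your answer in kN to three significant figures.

116 kN

A_b = π × 16² / 4 = 201.1 mm².
R_n = F_nv · A_b · n · n_s = 579 × 201.1 × 2 × 1 / 1000 = 232.8 kN.
Allowable strength R_n/Ω = 232.8 / 2 = 116 kN.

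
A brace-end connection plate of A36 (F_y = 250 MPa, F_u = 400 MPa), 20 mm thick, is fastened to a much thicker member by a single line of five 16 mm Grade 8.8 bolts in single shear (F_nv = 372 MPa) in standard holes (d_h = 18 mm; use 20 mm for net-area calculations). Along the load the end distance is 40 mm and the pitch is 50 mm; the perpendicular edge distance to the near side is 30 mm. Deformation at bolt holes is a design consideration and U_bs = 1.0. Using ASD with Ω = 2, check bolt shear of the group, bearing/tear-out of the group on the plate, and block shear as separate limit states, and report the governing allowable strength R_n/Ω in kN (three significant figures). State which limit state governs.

187 kN (bolt shear governs)

Bolt shear: A_b = π·16²/4 = 201.1 mm²; R_n = 372 × 201.1 × 5 × 1 / 1000 = 374 kN → 374 / 2 = 187 kN.
Bearing: edge l_c = 31, r_n = 297.6 kN; interior l_c = 32, r_n = 307.2 kN; R_n = 297.6 + 4·307.2 = 1526 kN → 763 kN.
Block shear: A_gv = 4800, A_nv = 3000, A_nt = 400 mm²; R_n = min(0.6F_uA_nv, 0.6F_yA_gv) + U_bs·F_u·A_nt = 880 kN → 440 kN.
Bolt shear governs: 187 kN.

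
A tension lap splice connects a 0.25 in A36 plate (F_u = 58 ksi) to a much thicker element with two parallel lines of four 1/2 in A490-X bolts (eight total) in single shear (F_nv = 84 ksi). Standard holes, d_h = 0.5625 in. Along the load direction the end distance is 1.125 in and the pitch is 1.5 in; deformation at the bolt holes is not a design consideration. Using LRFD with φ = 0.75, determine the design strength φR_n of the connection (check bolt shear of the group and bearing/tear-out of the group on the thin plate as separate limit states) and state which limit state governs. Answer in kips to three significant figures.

Bolt shear: A_b = π·0.5²/4 = 0.1963 in²; R_n = 84 × 0.1963 × 8 × 1 = 131.9 kips → 0.75 × 131.9 = 99 kips.
Bearing (1.5 l_c t F_u ≤ 3.0 d t F_u): upper limit = 3.0·0.5·0.25·58 = 21.75 kips.
  Edge l_c = 1.125 − 0.5625/2 = 0.8438 → r_n = 18.35 kips; interior l_c = 1.5 − 0.5625 = 0.9375 → r_n = 20.39 kips.
  R_n,bearing = 2·18.35 + 6·20.39 = 159 kips → 0.75 × 159 = 119 kips.
Bolt shear governs: 99 kips.

99 kips (bolt shear governs)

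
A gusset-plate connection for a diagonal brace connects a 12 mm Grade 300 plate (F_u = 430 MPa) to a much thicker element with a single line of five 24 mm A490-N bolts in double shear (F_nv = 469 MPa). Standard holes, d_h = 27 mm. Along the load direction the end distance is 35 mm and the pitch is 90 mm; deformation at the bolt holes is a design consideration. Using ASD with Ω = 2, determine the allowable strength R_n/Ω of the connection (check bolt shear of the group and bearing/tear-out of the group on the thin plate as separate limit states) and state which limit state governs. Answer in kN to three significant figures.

Bolt shear: A_b = π·24²/4 = 452.4 mm²; R_n = 469 × 452.4 × 5 × 2 / 1000 = 2122 kN → 2122 / 2 = 1060 kN.
Bearing (1.2 l_c t F_u ≤ 2.4 d t F_u): upper limit = 2.4·24·12·430 / 1000 = 297.2 kN.
  Edge l_c = 35 − 27/2 = 21.5 → r_n = 133.1 kN; interior l_c = 90 − 27 = 63 → r_n = 297.2 kN.
  R_n,bearing = 1·133.1 + 4·297.2 = 1322 kN → 1322 / 2 = 661 kN.
Bearing governs: 661 kN.

661 kN (bearing governs)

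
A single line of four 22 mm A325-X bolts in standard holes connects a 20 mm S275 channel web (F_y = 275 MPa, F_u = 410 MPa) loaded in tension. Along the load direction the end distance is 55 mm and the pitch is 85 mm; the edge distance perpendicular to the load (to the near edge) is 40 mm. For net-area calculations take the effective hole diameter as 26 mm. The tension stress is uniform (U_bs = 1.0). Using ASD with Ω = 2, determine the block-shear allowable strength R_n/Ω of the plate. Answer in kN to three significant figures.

Shear plane L_v = 55 + 3·85 = 310 mm; A_gv = 310 × 20 = 6200 mm².
A_nv = (310 − 3.5·26) × 20 = 4380 mm².
A_nt = (40 − 0.5·26) × 20 = 540 mm².
0.6 F_u A_nv = 1077 kN; 0.6 F_y A_gv = 1023 kN → shear yielding governs the shear term.
R_n = 1023 + 1.0 × 410 × 540 / 1000 = 1244 kN.
Allowable strength R_n/Ω = 1244 / 2 = 622 kN.

622 kN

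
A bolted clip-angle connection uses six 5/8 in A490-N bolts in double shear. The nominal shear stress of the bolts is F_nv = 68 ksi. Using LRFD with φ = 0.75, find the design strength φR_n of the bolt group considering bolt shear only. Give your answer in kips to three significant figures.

A_b = π × 0.625² / 4 = 0.3068 in².
R_n = F_nv · A_b · n · n_s = 68 × 0.3068 × 6 × 2 = 250.3 kips.
Design strength φR_n = 0.75 × 250.3 = 188 kips.

188 kips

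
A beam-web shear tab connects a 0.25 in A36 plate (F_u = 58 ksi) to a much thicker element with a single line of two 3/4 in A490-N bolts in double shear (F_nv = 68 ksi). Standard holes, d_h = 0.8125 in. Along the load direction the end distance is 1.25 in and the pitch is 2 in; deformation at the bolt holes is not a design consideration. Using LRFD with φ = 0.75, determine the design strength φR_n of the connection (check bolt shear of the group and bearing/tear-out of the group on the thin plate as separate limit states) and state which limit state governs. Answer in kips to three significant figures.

Bolt shear: A_b = π·0.75²/4 = 0.4418 in²; R_n = 68 × 0.4418 × 2 × 2 = 120.2 kips → 0.75 × 120.2 = 90.1 kips.
Bearing (1.5 l_c t F_u ≤ 3.0 d t F_u): upper limit = 3.0·0.75·0.25·58 = 32.62 kips.
  Edge l_c = 1.25 − 0.8125/2 = 0.8438 → r_n = 18.35 kips; interior l_c = 2 − 0.8125 = 1.188 → r_n = 25.83 kips.
  R_n,bearing = 1·18.35 + 1·25.83 = 44.18 kips → 0.75 × 44.18 = 33.1 kips.
Bearing governs: 33.1 kips.

33.1 kips (bearing governs)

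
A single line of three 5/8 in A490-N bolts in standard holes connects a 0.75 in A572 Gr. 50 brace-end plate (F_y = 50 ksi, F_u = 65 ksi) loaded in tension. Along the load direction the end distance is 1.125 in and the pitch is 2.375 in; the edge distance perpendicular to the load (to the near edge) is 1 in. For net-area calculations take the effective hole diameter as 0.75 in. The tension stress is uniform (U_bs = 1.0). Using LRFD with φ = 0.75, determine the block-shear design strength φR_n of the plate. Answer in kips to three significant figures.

111 kips

Shear plane L_v = 1.125 + 2·2.375 = 5.875 in; A_gv = 5.875 × 0.75 = 4.406 in².
A_nv = (5.875 − 2.5·0.75) × 0.75 = 3 in².
A_nt = (1 − 0.5·0.75) × 0.75 = 0.4688 in².
0.6 F_u A_nv = 117 kips; 0.6 F_y A_gv = 132.2 kips → shear rupture governs the shear term.
R_n = 117 + 1.0 × 65 × 0.4688 = 147.5 kips.
Design strength φR_n = 0.75 × 147.5 = 111 kips.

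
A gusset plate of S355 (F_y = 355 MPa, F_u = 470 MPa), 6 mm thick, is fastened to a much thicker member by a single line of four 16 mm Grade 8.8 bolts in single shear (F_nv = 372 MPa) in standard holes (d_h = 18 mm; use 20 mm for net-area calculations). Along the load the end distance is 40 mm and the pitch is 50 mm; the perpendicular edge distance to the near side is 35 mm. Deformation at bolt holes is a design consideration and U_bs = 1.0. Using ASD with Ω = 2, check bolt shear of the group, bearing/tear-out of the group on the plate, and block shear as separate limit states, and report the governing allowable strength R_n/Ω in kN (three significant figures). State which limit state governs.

137 kN (block shear governs)

Bolt shear: A_b = π·16²/4 = 201.1 mm²; R_n = 372 × 201.1 × 4 × 1 / 1000 = 299.2 kN → 299.2 / 2 = 150 kN.
Bearing: edge l_c = 31, r_n = 104.9 kN; interior l_c = 32, r_n = 108.3 kN; R_n = 104.9 + 3·108.3 = 429.8 kN → 215 kN.
Block shear: A_gv = 1140, A_nv = 720, A_nt = 150 mm²; R_n = min(0.6F_uA_nv, 0.6F_yA_gv) + U_bs·F_u·A_nt = 273.5 kN → 137 kN.
Block shear governs: 137 kN.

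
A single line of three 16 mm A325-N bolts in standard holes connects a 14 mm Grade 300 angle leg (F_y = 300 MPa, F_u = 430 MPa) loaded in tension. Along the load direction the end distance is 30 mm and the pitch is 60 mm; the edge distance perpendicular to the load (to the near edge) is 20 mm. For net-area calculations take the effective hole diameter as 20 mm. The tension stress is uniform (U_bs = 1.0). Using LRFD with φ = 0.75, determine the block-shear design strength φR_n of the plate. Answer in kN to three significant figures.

Shear plane L_v = 30 + 2·60 = 150 mm; A_gv = 150 × 14 = 2100 mm².
A_nv = (150 − 2.5·20) × 14 = 1400 mm².
A_nt = (20 − 0.5·20) × 14 = 140 mm².
0.6 F_u A_nv = 361.2 kN; 0.6 F_y A_gv = 378 kN → shear rupture governs the shear term.
R_n = 361.2 + 1.0 × 430 × 140 / 1000 = 421.4 kN.
Design strength φR_n = 0.75 × 421.4 = 316 kN.

316 kN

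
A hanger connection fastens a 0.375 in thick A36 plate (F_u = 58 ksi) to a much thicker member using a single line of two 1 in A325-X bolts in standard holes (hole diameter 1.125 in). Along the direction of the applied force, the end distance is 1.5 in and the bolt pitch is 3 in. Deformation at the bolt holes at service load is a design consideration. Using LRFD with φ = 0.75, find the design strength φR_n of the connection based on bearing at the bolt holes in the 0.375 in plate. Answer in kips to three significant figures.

55.1 kips

Per bolt r_n = 1.2 l_c t F_u ≤ 2.4 d t F_u; upper limit = 2.4 × 1 × 0.375 × 58 = 52.2 kips.
Edge bolt: l_c = 1.5 − 1.125/2 = 0.9375 in → 1.2 × 0.9375 × 0.375 × 58 = 24.47 → r_n = 24.47 kips.
Interior bolts: l_c = 3 − 1.125 = 1.875 in → 1.2 × 1.875 × 0.375 × 58 = 48.94 → r_n = 48.94 kips.
R_n = 1 × 24.47 + 1 × 48.94 = 73.41 kips.
Design strength φR_n = 0.75 × 73.41 = 55.1 kips.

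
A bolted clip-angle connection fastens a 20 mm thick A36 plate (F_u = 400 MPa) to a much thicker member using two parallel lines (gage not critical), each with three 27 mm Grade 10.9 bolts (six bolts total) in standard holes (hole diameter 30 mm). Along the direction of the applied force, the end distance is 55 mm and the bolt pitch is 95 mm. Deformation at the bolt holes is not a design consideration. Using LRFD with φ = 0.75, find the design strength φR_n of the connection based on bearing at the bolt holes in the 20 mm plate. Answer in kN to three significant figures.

Per bolt r_n = 1.5 l_c t F_u ≤ 3.0 d t F_u; upper limit = 3.0 × 27 × 20 × 400 / 1000 = 648 kN.
Edge bolt: l_c = 55 − 30/2 = 40 mm → 1.5 × 40 × 20 × 400 / 1000 = 480 → r_n = 480 kN.
Interior bolts: l_c = 95 − 30 = 65 mm → 1.5 × 65 × 20 × 400 / 1000 = 780 → r_n = 648 kN.
R_n = 2 × 480 + 4 × 648 = 3552 kN.
Design strength φR_n = 0.75 × 3552 = 2660 kN.

2660 kN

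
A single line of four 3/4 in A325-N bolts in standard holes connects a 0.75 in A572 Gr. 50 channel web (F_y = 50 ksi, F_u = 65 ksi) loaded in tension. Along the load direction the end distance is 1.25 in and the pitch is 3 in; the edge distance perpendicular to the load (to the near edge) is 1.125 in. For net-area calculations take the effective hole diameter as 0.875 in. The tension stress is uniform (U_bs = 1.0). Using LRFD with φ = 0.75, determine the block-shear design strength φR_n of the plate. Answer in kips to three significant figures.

183 kips

Shear plane L_v = 1.25 + 3·3 = 10.25 in; A_gv = 10.25 × 0.75 = 7.688 in².
A_nv = (10.25 − 3.5·0.875) × 0.75 = 5.391 in².
A_nt = (1.125 − 0.5·0.875) × 0.75 = 0.5156 in².
0.6 F_u A_nv = 210.2 kips; 0.6 F_y A_gv = 230.6 kips → shear rupture governs the shear term.
R_n = 210.2 + 1.0 × 65 × 0.5156 = 243.8 kips.
Design strength φR_n = 0.75 × 243.8 = 183 kips.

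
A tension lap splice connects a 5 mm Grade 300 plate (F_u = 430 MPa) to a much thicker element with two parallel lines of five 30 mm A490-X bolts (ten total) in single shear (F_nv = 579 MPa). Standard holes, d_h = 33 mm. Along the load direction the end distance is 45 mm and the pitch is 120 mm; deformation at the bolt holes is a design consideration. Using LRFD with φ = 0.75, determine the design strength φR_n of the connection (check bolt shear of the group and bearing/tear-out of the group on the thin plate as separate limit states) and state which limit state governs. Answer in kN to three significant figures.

Bolt shear: A_b = π·30²/4 = 706.9 mm²; R_n = 579 × 706.9 × 10 × 1 / 1000 = 4093 kN → 0.75 × 4093 = 3070 kN.
Bearing (1.2 l_c t F_u ≤ 2.4 d t F_u): upper limit = 2.4·30·5·430 / 1000 = 154.8 kN.
  Edge l_c = 45 − 33/2 = 28.5 → r_n = 73.53 kN; interior l_c = 120 − 33 = 87 → r_n = 154.8 kN.
  R_n,bearing = 2·73.53 + 8·154.8 = 1385 kN → 0.75 × 1385 = 1040 kN.
Bearing governs: 1040 kN.

1040 kN (bearing governs)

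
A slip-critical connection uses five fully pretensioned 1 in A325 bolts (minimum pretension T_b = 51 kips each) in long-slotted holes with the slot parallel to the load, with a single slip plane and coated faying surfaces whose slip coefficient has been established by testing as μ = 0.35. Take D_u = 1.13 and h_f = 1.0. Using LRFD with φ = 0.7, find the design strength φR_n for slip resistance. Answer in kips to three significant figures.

R_n = μ · D_u · h_f · T_b · n_s · n_b = 0.35 × 1.13 × 1.0 × 51 × 1 × 5 = 100.9 kips.
Design strength φR_n = 0.7 × 100.9 = 70.6 kips.

70.6 kips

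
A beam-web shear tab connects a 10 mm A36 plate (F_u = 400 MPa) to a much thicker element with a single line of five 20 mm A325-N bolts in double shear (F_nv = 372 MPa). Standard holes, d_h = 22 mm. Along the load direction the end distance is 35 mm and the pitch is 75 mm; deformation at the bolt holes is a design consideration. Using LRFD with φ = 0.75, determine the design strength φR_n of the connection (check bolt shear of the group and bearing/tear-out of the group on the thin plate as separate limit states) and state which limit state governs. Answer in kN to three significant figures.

662 kN (bearing governs)

Bolt shear: A_b = π·20²/4 = 314.2 mm²; R_n = 372 × 314.2 × 5 × 2 / 1000 = 1169 kN → 0.75 × 1169 = 877 kN.
Bearing (1.2 l_c t F_u ≤ 2.4 d t F_u): upper limit = 2.4·20·10·400 / 1000 = 192 kN.
  Edge l_c = 35 − 22/2 = 24 → r_n = 115.2 kN; interior l_c = 75 − 22 = 53 → r_n = 192 kN.
  R_n,bearing = 1·115.2 + 4·192 = 883.2 kN → 0.75 × 883.2 = 662 kN.
Bearing governs: 662 kN.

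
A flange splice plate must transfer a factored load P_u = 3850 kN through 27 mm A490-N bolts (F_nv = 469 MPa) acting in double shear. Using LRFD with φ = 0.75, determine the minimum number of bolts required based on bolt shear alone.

A_b = π·27²/4 = 572.6 mm².
Per-bolt design strength φR_n = 0.75 × 469 × 572.6 × 2 / 1000 = 402.8 kN.
n ≥ 3850 / 402.8 = 9.558 → use 10 bolts.

10 bolts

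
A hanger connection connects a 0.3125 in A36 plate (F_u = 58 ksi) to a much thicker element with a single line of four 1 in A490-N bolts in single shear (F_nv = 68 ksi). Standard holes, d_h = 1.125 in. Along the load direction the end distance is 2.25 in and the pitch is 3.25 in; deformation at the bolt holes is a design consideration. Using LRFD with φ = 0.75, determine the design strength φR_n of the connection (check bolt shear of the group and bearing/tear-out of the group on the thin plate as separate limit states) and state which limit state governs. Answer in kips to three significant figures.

125 kips (bearing governs)

Bolt shear: A_b = π·1²/4 = 0.7854 in²; R_n = 68 × 0.7854 × 4 × 1 = 213.6 kips → 0.75 × 213.6 = 160 kips.
Bearing (1.2 l_c t F_u ≤ 2.4 d t F_u): upper limit = 2.4·1·0.3125·58 = 43.5 kips.
  Edge l_c = 2.25 − 1.125/2 = 1.688 → r_n = 36.7 kips; interior l_c = 3.25 − 1.125 = 2.125 → r_n = 43.5 kips.
  R_n,bearing = 1·36.7 + 3·43.5 = 167.2 kips → 0.75 × 167.2 = 125 kips.
Bearing governs: 125 kips.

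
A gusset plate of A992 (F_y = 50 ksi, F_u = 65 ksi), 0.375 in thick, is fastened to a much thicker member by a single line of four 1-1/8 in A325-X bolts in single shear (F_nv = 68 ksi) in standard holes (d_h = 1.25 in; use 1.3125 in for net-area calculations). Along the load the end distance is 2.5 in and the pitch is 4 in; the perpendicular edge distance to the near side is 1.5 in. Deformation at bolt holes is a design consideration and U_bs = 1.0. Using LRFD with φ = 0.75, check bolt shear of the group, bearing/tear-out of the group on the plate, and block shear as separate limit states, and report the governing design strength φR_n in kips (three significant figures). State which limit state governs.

Bolt shear: A_b = π·1.125²/4 = 0.994 in²; R_n = 68 × 0.994 × 4 × 1 = 270.4 kips → 0.75 × 270.4 = 203 kips.
Bearing: edge l_c = 1.875, r_n = 54.84 kips; interior l_c = 2.75, r_n = 65.81 kips; R_n = 54.84 + 3·65.81 = 252.3 kips → 189 kips.
Block shear: A_gv = 5.438, A_nv = 3.715, A_nt = 0.3164 in²; R_n = min(0.6F_uA_nv, 0.6F_yA_gv) + U_bs·F_u·A_nt = 165.4 kips → 124 kips.
Block shear governs: 124 kips.

124 kips (block shear governs)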